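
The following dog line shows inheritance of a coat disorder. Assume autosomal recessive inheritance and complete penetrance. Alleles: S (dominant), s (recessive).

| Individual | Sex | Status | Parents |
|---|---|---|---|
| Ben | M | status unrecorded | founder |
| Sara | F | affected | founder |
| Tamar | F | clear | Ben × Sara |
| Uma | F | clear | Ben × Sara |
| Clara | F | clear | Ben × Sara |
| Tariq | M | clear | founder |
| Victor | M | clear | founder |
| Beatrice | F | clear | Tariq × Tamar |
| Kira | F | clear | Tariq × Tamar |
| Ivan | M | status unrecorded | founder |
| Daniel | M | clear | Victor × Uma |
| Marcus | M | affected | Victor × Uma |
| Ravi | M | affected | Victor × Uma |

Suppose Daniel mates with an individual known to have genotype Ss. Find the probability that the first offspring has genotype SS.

1/3

Victor is clear so carries S and passed s to Marcus (ss), so Victor is Ss.
Uma is clear so carries S and received s from Sara (ss), so Uma is Ss.
Daniel is a clear offspring of Victor (Ss) × Uma (Ss), whose cross gives 1/4 SS : 1/2 Ss : 1/4 ss; conditioning on being clear, Daniel is SS with probability 1/3, Ss with probability 2/3.
Summing over parental genotype combinations, P(offspring has genotype SS) = 1/3·1/2 + 2/3·1/4 = 1/3.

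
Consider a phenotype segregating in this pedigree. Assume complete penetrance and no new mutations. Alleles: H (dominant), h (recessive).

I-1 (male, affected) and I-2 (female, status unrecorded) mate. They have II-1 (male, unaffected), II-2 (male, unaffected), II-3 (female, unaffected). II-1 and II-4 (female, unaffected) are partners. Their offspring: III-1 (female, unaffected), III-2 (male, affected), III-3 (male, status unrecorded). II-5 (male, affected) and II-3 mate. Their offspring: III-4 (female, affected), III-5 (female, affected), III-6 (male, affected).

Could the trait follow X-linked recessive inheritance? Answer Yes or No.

Yes

A consistent assignment under X-linked recessive exists: I-1 X^h Y, I-2 X^H X^H, II-1 X^H Y, II-2 X^H Y, II-3 X^H X^h, II-4 X^H X^h, II-5 X^h Y, III-1 X^H X^H, III-2 X^h Y, III-3 X^H Y, III-4 X^h X^h, III-5 X^h X^h, III-6 X^h Y.
In this assignment every recorded phenotype matches its genotype and every non-founder's genotype is obtainable from its parents' genotypes, so the pedigree is consistent.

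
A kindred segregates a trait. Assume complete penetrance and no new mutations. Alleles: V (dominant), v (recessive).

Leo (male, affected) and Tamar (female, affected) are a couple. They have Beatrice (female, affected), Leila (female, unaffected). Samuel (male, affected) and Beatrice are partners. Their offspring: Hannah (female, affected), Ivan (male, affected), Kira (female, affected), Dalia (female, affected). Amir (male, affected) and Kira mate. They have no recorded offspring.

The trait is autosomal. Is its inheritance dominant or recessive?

dominant

Leo and Tamar are both affected yet have an unaffected child Leila. Under a recessive model two affected parents are homozygous and every child would be affected, so the trait cannot be recessive.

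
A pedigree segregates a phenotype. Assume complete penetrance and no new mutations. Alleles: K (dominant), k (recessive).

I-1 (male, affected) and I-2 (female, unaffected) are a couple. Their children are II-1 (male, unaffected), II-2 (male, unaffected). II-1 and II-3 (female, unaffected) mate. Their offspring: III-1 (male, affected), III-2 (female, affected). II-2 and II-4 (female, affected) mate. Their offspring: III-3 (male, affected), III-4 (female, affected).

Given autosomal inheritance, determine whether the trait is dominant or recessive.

recessive

II-1 and II-3 are both unaffected yet have an affected child III-1. Under dominance, an affected child requires at least one affected parent, so the trait cannot be dominant.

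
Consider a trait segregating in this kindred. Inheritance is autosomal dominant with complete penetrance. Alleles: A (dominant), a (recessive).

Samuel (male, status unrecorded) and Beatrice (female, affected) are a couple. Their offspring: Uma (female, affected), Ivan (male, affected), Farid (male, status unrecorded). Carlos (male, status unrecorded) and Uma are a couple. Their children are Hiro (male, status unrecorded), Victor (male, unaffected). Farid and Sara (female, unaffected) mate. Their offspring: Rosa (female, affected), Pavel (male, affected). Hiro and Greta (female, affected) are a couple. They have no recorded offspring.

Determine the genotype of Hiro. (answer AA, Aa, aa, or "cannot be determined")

cannot be determined

Hiro's phenotype is unrecorded, and no parent or child forces a single allele at both positions; consistent genotype assignments exist with Hiro as AA or Aa or aa.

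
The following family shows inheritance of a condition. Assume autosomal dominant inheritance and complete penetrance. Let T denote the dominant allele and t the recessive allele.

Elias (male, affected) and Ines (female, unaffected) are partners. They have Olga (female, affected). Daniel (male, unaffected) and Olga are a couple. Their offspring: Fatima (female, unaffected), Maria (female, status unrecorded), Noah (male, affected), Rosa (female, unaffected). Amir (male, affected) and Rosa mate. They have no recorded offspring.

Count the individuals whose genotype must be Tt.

Obligate heterozygotes: Olga is affected so carries T and received t from Ines (tt), so Olga is Tt; Noah is affected so carries T and received t from Daniel (tt), so Noah is Tt.
Every other individual is either homozygous by phenotype or has at least one consistent homozygous assignment, so the count is 2.

2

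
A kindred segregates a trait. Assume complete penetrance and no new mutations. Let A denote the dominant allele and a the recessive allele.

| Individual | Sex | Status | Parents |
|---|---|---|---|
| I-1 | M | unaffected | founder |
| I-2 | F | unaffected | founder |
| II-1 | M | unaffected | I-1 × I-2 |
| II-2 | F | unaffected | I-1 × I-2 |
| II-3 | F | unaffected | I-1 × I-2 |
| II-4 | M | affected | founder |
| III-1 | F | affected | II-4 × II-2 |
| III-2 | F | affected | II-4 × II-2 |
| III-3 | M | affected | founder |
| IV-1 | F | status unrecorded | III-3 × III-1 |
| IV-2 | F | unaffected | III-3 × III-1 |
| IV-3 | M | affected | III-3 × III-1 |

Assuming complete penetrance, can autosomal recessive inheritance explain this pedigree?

No

Under autosomal recessive, IV-2 (unaffected, female) cannot arise from III-3 (affected) × III-1 (affected).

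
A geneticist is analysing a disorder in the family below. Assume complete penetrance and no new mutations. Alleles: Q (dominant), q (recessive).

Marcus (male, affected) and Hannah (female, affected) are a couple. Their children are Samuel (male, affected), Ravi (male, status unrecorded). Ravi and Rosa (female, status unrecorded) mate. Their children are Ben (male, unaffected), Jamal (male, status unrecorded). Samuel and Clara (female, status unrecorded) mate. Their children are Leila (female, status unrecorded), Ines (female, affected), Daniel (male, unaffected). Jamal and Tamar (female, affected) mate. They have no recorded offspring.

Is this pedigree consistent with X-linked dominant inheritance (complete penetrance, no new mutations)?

A consistent assignment under X-linked dominant exists: Marcus X^Q Y, Hannah X^Q X^Q, Samuel X^Q Y, Ravi X^Q Y, Rosa X^Q X^q, Clara X^Q X^q, Ben X^q Y, Jamal X^Q Y, Tamar X^Q X^Q, Leila X^Q X^Q, Ines X^Q X^Q, Daniel X^q Y.
In this assignment every recorded phenotype matches its genotype and every non-founder's genotype is obtainable from its parents' genotypes, so the pedigree is consistent.

Yes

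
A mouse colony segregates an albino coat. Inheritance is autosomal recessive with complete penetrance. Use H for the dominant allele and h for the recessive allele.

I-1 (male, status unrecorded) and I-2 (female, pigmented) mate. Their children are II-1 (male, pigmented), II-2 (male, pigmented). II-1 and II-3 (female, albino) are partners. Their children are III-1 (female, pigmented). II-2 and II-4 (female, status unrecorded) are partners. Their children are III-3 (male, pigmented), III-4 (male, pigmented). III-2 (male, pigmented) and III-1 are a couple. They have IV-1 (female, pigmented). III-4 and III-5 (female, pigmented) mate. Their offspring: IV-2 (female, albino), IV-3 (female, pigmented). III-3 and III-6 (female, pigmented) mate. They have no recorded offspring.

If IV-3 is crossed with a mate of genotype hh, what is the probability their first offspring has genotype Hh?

III-4 is pigmented so carries H and passed h to IV-2 (hh), so III-4 is Hh.
III-5 is pigmented so carries H and passed h to IV-2 (hh), so III-5 is Hh.
IV-3 is a pigmented offspring of III-4 (Hh) × III-5 (Hh), whose cross gives 1/4 HH : 1/2 Hh : 1/4 hh; conditioning on being pigmented, IV-3 is HH with probability 1/3, Hh with probability 2/3.
Summing over parental genotype combinations, P(offspring has genotype Hh) = 1/3·1 + 2/3·1/2 = 2/3.

2/3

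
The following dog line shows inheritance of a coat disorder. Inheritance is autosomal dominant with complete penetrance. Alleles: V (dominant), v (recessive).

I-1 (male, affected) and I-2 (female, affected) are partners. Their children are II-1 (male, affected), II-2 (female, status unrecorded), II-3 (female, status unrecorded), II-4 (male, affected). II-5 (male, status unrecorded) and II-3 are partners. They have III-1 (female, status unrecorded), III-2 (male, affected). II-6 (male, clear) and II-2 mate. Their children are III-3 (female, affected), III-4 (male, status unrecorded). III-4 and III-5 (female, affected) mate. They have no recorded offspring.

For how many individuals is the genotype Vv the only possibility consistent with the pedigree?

1

Obligate heterozygotes: III-3 is affected so carries V and received v from II-6 (vv), so III-3 is Vv.
Every other individual is either homozygous by phenotype or has at least one consistent homozygous assignment, so the count is 1.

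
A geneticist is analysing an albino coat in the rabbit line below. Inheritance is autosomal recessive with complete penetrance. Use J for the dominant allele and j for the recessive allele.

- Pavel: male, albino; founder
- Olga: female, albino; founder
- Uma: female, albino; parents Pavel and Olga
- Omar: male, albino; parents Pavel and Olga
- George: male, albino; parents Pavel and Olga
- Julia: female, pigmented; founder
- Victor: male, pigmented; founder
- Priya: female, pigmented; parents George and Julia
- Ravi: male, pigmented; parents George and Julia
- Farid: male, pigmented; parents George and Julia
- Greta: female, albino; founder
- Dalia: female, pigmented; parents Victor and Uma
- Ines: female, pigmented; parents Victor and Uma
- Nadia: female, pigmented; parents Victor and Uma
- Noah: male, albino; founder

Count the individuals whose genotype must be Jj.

6

Obligate heterozygotes: Priya is pigmented so carries J and received j from George (jj), so Priya is Jj; Ravi is pigmented so carries J and received j from George (jj), so Ravi is Jj; Farid is pigmented so carries J and received j from George (jj), so Farid is Jj; Dalia is pigmented so carries J and received j from Uma (jj), so Dalia is Jj; Ines is pigmented so carries J and received j from Uma (jj), so Ines is Jj; Nadia is pigmented so carries J and received j from Uma (jj), so Nadia is Jj.
Every other individual is either homozygous by phenotype or has at least one consistent homozygous assignment, so the count is 6.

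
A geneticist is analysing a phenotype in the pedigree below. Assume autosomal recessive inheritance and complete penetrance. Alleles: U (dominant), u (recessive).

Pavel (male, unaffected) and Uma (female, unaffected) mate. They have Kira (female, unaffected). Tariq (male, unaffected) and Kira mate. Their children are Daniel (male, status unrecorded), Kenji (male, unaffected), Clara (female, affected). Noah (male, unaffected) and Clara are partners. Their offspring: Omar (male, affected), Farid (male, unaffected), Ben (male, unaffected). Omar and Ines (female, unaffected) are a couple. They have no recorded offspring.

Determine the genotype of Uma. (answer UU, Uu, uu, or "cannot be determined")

Uma's phenotype allows UU or Uu, and no parent or child forces a single allele at both positions; consistent genotype assignments exist with Uma as UU or Uu.

cannot be determined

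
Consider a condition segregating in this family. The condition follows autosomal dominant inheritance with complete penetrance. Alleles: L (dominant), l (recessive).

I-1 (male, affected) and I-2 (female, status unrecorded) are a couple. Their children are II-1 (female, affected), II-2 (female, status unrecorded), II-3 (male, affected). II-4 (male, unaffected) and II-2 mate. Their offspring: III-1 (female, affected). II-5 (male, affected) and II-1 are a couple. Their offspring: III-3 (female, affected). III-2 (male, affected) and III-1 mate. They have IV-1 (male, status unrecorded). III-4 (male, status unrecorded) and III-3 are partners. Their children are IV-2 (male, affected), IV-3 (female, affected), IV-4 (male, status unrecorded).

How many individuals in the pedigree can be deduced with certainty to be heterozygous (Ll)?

1

Obligate heterozygotes: III-1 is affected so carries L and received l from II-4 (ll), so III-1 is Ll.
Every other individual is either homozygous by phenotype or has at least one consistent homozygous assignment, so the count is 1.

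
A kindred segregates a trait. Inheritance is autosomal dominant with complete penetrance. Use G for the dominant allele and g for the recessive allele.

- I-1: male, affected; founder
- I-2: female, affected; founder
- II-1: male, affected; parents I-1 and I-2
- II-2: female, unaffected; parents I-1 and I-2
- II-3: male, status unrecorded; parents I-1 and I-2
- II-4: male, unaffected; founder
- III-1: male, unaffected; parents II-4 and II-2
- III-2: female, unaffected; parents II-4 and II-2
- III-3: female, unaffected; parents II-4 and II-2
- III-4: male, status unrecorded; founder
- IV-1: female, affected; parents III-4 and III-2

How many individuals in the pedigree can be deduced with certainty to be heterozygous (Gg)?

3

Obligate heterozygotes: I-1 is affected so carries G and passed g to II-2 (gg), so I-1 is Gg; I-2 is affected so carries G and passed g to II-2 (gg), so I-2 is Gg; IV-1 is affected so carries G and received g from III-2 (gg), so IV-1 is Gg.
Every other individual is either homozygous by phenotype or has at least one consistent homozygous assignment, so the count is 3.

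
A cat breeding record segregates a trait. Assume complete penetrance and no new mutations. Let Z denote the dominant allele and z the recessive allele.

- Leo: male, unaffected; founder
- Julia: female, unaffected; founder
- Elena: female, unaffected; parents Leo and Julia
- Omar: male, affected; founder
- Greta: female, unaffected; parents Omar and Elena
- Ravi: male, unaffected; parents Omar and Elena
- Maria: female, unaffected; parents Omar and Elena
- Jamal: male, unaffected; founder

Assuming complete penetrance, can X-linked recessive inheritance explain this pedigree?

Yes

A consistent assignment under X-linked recessive exists: Leo X^Z Y, Julia X^Z X^Z, Elena X^Z X^Z, Omar X^z Y, Greta X^Z X^z, Ravi X^Z Y, Maria X^Z X^z, Jamal X^Z Y.
In this assignment every recorded phenotype matches its genotype and every non-founder's genotype is obtainable from its parents' genotypes, so the pedigree is consistent.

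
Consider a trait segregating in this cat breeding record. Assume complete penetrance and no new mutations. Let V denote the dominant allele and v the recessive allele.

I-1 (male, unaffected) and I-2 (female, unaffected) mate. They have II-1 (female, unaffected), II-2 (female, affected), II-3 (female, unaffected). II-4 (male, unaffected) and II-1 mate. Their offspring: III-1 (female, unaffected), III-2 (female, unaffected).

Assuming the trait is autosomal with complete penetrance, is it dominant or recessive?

recessive

I-1 and I-2 are both unaffected yet have an affected child II-2. Under dominance, an affected child requires at least one affected parent, so the trait cannot be dominant.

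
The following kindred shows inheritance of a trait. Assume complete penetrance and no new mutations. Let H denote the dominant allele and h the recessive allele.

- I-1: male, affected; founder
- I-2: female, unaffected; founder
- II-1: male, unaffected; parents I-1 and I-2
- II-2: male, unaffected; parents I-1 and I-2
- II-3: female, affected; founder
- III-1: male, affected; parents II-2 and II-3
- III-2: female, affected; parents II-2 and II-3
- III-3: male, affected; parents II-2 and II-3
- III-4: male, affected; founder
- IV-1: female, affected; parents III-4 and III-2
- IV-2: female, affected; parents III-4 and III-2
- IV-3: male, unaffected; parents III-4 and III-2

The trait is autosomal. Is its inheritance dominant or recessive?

III-4 and III-2 are both affected yet have an unaffected child IV-3. Under a recessive model two affected parents are homozygous and every child would be affected, so the trait cannot be recessive.

dominant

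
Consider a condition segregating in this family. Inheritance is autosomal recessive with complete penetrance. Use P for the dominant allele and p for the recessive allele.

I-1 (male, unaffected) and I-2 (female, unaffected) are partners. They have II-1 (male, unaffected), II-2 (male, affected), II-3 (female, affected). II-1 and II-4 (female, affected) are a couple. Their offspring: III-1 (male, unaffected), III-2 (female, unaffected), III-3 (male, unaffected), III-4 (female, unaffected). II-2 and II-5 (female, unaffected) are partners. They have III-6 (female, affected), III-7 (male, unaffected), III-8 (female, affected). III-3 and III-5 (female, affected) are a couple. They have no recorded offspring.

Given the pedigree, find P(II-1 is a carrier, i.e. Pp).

1/9

I-1 is unaffected so carries P and passed p to II-2 (pp), so I-1 is Pp.
I-2 is unaffected so carries P and passed p to II-2 (pp), so I-2 is Pp.
Their cross gives offspring ratios 1/4 PP : 1/2 Pp : 1/4 pp. Conditioning on II-1 being unaffected, P(Pp) = 1/2 / 3/4 = 2/3 before taking II-1's own offspring into account.
II-4 is affected, so II-4 is pp.
Now use II-1's offspring. Probability of each recorded status — unaffected son III-1: 1/2 if II-1 is Pp, 1 if PP; unaffected daughter III-2: 1/2 if II-1 is Pp, 1 if PP; unaffected son III-3: 1/2 if II-1 is Pp, 1 if PP; unaffected daughter III-4: 1/2 if II-1 is Pp, 1 if PP.
Bayes: P(Pp) = 2/3·1/16 / (2/3·1/16 + 1/3·1) = 1/9.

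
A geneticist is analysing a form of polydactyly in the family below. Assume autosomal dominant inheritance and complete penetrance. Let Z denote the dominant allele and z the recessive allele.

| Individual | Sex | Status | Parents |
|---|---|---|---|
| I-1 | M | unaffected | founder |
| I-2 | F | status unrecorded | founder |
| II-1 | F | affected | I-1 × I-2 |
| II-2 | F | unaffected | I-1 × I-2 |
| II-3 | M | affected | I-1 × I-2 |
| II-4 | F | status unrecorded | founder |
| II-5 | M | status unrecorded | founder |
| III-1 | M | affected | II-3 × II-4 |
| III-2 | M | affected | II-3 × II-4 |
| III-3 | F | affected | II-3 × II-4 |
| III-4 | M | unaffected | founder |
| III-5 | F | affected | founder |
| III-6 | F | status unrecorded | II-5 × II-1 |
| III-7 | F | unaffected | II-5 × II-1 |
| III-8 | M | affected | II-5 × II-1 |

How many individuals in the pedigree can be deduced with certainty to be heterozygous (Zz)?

3

Obligate heterozygotes: I-2 passed Z to II-1 (Zz, whose z came from I-1) and passed z to II-2 (zz), so I-2 is Zz; II-1 is affected so carries Z and received z from I-1 (zz), so II-1 is Zz; II-3 is affected so carries Z and received z from I-1 (zz), so II-3 is Zz.
Every other individual is either homozygous by phenotype or has at least one consistent homozygous assignment, so the count is 3.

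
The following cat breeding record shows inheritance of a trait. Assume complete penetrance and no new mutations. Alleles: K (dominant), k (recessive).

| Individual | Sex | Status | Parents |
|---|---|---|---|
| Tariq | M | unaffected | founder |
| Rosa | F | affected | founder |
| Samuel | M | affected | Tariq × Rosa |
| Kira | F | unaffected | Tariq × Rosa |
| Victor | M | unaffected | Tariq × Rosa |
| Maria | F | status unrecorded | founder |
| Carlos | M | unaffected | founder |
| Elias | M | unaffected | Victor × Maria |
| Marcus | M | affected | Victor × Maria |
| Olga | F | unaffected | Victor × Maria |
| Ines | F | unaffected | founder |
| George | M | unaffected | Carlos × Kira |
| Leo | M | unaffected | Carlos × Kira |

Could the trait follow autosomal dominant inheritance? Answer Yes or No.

Yes

A consistent assignment under autosomal dominant exists: Tariq kk, Rosa Kk, Samuel Kk, Kira kk, Victor kk, Maria Kk, Carlos kk, Elias kk, Marcus Kk, Olga kk, Ines kk, George kk, Leo kk.
In this assignment every recorded phenotype matches its genotype and every non-founder's genotype is obtainable from its parents' genotypes, so the pedigree is consistent.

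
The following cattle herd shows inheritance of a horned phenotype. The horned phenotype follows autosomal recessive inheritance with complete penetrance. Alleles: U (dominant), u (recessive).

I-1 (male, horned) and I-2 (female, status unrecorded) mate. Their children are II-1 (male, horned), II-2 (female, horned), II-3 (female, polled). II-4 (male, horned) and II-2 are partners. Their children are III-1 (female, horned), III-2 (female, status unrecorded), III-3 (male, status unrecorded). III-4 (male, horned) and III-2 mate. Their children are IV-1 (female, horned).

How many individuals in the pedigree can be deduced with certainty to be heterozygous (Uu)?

2

Obligate heterozygotes: I-2 passed U to II-3 (Uu, whose u came from I-1) and passed u to II-1 (uu), so I-2 is Uu; II-3 is polled so carries U and received u from I-1 (uu), so II-3 is Uu.
Every other individual is either homozygous by phenotype or has at least one consistent homozygous assignment, so the count is 2.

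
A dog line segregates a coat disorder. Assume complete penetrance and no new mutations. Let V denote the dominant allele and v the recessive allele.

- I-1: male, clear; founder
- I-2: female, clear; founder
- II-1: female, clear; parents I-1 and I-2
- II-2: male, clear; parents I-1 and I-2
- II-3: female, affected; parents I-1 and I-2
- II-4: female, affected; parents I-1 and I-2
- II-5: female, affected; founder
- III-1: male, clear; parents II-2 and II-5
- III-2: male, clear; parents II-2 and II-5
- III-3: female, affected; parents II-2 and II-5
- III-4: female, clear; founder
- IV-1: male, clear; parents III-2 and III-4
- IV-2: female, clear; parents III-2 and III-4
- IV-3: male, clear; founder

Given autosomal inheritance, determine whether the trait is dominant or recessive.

recessive

I-1 and I-2 are both clear yet have an affected child II-3. Under dominance, an affected child requires at least one affected parent, so the trait cannot be dominant.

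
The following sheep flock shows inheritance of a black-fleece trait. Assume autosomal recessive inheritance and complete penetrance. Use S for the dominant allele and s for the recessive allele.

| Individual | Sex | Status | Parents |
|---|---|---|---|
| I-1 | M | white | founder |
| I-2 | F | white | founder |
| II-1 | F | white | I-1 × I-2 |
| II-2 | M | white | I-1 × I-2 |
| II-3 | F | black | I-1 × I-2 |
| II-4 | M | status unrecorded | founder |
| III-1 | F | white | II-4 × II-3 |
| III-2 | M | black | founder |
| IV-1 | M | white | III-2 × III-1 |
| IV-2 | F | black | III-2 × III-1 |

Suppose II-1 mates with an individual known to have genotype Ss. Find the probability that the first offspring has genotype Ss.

I-1 is white so carries S and passed s to II-3 (ss), so I-1 is Ss.
I-2 is white so carries S and passed s to II-3 (ss), so I-2 is Ss.
II-1 is a white offspring of I-1 (Ss) × I-2 (Ss), whose cross gives 1/4 SS : 1/2 Ss : 1/4 ss; conditioning on being white, II-1 is SS with probability 1/3, Ss with probability 2/3.
Summing over parental genotype combinations, P(offspring has genotype Ss) = 1/3·1/2 + 2/3·1/2 = 1/2.

1/2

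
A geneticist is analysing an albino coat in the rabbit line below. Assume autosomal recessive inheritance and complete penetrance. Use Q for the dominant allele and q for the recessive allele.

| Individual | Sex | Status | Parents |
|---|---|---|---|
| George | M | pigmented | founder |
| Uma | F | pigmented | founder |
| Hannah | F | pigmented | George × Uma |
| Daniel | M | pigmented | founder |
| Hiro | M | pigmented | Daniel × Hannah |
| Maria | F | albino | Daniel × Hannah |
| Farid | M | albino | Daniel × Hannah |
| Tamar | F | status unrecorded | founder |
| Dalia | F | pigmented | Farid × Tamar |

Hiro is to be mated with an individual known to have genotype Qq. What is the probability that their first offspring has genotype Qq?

Daniel is pigmented so carries Q and passed q to Maria (qq), so Daniel is Qq.
Hannah is pigmented so carries Q and passed q to Maria (qq), so Hannah is Qq.
Hiro is a pigmented offspring of Daniel (Qq) × Hannah (Qq), whose cross gives 1/4 QQ : 1/2 Qq : 1/4 qq; conditioning on being pigmented, Hiro is QQ with probability 1/3, Qq with probability 2/3.
Summing over parental genotype combinations, P(offspring has genotype Qq) = 1/3·1/2 + 2/3·1/2 = 1/2.

1/2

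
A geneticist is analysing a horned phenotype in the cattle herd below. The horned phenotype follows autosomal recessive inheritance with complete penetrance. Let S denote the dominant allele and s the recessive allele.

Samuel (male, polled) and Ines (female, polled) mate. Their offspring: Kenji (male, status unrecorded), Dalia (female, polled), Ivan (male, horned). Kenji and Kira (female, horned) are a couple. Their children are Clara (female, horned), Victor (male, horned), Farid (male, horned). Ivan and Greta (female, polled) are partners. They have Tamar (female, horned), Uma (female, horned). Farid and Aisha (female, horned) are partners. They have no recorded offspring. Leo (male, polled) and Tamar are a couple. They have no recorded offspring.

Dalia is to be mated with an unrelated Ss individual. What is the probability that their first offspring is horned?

Samuel is polled so carries S and passed s to Ivan (ss), so Samuel is Ss.
Ines is polled so carries S and passed s to Ivan (ss), so Ines is Ss.
Dalia is a polled offspring of Samuel (Ss) × Ines (Ss), whose cross gives 1/4 SS : 1/2 Ss : 1/4 ss; conditioning on being polled, Dalia is SS with probability 1/3, Ss with probability 2/3.
Summing over parental genotype combinations, P(offspring is horned) = 2/3·1/4 = 1/6.

1/6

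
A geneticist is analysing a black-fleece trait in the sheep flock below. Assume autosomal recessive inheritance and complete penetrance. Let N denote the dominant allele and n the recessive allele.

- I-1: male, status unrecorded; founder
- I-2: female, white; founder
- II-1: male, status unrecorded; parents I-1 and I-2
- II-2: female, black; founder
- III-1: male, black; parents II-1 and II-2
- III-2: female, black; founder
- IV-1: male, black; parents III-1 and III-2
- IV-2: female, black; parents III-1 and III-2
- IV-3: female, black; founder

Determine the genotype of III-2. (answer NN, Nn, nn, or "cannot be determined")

III-2 is black, so III-2 is nn.

nn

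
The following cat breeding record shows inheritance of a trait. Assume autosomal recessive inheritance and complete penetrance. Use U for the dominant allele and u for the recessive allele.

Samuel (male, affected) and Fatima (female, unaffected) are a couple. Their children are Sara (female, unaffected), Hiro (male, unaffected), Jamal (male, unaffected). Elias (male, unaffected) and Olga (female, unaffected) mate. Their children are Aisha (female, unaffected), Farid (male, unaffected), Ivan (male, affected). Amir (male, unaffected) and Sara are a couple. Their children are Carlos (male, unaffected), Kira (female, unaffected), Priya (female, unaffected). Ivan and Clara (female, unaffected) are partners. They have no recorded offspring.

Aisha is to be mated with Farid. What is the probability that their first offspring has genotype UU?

4/9

Elias is unaffected so carries U and passed u to Ivan (uu), so Elias is Uu.
Olga is unaffected so carries U and passed u to Ivan (uu), so Olga is Uu.
Aisha is an unaffected offspring of Elias (Uu) × Olga (Uu), whose cross gives 1/4 UU : 1/2 Uu : 1/4 uu; conditioning on being unaffected, Aisha is UU with probability 1/3, Uu with probability 2/3.
Farid is an unaffected offspring of Elias (Uu) × Olga (Uu), whose cross gives 1/4 UU : 1/2 Uu : 1/4 uu; conditioning on being unaffected, Farid is UU with probability 1/3, Uu with probability 2/3.
Summing over parental genotype combinations, P(offspring has genotype UU) = 1/9·1 + 2/9·1/2 + 2/9·1/2 + 4/9·1/4 = 4/9.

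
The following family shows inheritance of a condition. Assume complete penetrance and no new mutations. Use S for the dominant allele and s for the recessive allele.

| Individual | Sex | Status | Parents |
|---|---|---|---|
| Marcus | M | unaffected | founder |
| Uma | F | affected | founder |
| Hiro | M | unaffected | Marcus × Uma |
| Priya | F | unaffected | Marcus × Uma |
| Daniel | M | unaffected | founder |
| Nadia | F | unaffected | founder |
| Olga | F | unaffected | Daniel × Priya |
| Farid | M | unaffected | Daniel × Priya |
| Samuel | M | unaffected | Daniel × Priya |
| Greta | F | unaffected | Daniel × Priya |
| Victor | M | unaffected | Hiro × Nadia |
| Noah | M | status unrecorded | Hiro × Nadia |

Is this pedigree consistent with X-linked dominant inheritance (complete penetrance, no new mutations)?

Yes

A consistent assignment under X-linked dominant exists: Marcus X^s Y, Uma X^S X^s, Hiro X^s Y, Priya X^s X^s, Daniel X^s Y, Nadia X^s X^s, Olga X^s X^s, Farid X^s Y, Samuel X^s Y, Greta X^s X^s, Victor X^s Y, Noah X^s Y.
In this assignment every recorded phenotype matches its genotype and every non-founder's genotype is obtainable from its parents' genotypes, so the pedigree is consistent.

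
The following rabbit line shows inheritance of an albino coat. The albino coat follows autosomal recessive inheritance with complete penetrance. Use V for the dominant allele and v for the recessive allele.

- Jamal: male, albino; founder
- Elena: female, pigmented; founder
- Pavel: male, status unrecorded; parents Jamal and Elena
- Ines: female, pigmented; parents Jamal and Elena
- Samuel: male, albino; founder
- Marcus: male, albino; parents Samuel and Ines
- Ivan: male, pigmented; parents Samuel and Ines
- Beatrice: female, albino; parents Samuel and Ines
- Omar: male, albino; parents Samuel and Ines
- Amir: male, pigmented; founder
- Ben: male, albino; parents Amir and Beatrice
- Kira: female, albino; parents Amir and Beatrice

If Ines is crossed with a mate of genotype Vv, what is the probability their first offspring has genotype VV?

1/4

Ines is pigmented so carries V and received v from Jamal (vv), so Ines is Vv.
The cross gives 1/4 VV : 1/2 Vv : 1/4 vv, so P(offspring has genotype VV) = 1/4.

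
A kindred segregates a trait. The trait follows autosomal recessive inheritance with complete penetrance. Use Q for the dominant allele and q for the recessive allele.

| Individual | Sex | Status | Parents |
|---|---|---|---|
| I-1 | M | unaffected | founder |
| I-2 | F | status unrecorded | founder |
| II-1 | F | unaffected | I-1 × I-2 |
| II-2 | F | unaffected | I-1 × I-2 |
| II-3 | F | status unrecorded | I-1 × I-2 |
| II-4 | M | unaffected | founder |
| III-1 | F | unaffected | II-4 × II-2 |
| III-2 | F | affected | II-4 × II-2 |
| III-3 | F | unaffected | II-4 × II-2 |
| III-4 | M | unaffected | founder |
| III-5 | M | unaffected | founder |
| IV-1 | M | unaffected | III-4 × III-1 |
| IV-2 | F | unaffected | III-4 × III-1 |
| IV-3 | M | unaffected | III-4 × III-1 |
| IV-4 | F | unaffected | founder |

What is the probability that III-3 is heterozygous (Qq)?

II-4 is unaffected so carries Q and passed q to III-2 (qq), so II-4 is Qq.
II-2 is unaffected so carries Q and passed q to III-2 (qq), so II-2 is Qq.
Their cross gives offspring ratios 1/4 QQ : 1/2 Qq : 1/4 qq. Conditioning on III-3 being unaffected, P(Qq) = 1/2 / 3/4 = 2/3.

2/3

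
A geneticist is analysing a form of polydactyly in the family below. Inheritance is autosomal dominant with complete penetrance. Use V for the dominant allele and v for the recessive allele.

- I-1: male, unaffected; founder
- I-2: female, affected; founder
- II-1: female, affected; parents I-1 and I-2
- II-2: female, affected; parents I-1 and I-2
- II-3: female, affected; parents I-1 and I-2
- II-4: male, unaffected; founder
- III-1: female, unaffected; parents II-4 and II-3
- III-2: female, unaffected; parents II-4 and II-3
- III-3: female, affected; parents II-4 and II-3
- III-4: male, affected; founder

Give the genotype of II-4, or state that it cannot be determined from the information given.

II-4 is unaffected, so II-4 is vv.

vv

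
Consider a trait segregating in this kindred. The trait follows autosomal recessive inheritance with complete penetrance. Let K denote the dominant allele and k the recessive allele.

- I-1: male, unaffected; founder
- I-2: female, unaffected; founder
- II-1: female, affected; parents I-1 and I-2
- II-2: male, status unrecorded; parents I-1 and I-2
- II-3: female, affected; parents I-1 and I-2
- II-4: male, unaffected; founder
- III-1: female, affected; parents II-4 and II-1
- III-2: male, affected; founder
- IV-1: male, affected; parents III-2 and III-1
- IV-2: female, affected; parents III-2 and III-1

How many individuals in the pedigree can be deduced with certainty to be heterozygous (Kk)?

3

Obligate heterozygotes: I-1 is unaffected so carries K and passed k to II-1 (kk), so I-1 is Kk; I-2 is unaffected so carries K and passed k to II-1 (kk), so I-2 is Kk; II-4 is unaffected so carries K and passed k to III-1 (kk), so II-4 is Kk.
Every other individual is either homozygous by phenotype or has at least one consistent homozygous assignment, so the count is 3.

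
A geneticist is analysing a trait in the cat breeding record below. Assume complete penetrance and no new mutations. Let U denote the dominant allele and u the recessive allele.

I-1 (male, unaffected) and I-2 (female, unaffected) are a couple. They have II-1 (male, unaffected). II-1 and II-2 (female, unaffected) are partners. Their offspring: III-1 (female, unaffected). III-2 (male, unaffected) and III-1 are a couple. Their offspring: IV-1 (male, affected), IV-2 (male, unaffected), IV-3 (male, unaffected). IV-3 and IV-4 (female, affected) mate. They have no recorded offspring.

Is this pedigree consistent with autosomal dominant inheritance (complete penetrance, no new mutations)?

Under autosomal dominant, IV-1 (affected, male) cannot arise from III-2 (unaffected) × III-1 (unaffected).

No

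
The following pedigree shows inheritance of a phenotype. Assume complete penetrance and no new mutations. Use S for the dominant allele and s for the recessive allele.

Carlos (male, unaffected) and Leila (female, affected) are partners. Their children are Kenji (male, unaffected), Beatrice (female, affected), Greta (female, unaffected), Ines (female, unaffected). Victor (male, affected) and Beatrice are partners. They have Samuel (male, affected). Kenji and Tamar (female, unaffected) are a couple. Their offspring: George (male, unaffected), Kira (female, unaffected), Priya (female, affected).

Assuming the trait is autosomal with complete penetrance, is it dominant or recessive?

recessive

Kenji and Tamar are both unaffected yet have an affected child Priya. Under dominance, an affected child requires at least one affected parent, so the trait cannot be dominant.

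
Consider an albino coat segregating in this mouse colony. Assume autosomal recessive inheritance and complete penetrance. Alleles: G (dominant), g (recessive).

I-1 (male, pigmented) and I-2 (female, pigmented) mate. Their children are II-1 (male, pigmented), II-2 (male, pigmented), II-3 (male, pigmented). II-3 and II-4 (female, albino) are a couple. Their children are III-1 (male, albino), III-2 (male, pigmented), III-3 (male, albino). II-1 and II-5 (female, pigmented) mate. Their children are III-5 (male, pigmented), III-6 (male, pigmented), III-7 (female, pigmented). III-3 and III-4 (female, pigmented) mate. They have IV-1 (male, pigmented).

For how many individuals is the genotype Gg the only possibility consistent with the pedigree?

3

Obligate heterozygotes: II-3 is pigmented so carries G and passed g to III-1 (gg), so II-3 is Gg; III-2 is pigmented so carries G and received g from II-4 (gg), so III-2 is Gg; IV-1 is pigmented so carries G and received g from III-3 (gg), so IV-1 is Gg.
Every other individual is either homozygous by phenotype or has at least one consistent homozygous assignment, so the count is 3.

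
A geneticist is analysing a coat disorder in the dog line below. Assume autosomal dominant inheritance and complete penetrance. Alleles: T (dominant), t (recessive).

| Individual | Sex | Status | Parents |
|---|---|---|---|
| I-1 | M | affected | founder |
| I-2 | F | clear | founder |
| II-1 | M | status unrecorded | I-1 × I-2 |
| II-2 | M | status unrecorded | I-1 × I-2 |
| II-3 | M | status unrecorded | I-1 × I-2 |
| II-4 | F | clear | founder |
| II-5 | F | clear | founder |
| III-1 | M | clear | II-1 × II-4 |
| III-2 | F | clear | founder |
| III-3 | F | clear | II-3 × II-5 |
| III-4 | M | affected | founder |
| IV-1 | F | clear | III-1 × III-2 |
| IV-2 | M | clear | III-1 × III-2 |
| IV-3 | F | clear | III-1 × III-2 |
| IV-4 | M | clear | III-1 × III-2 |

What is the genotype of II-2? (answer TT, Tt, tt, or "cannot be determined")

II-2's phenotype is unrecorded, and no parent or child forces a single allele at both positions; consistent genotype assignments exist with II-2 as Tt or tt.

cannot be determined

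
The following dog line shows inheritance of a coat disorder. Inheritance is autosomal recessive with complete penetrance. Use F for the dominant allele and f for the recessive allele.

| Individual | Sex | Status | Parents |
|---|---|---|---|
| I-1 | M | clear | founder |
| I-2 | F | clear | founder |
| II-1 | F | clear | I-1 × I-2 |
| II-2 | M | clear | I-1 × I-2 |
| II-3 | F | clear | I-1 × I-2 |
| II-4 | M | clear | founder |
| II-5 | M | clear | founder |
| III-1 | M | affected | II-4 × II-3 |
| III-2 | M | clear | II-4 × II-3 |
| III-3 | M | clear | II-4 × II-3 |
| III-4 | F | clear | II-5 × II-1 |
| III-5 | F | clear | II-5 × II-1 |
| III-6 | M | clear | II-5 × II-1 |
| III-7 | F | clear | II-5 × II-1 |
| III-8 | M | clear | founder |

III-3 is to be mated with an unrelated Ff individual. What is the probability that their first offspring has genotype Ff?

1/2

II-4 is clear so carries F and passed f to III-1 (ff), so II-4 is Ff.
II-3 is clear so carries F and passed f to III-1 (ff), so II-3 is Ff.
III-3 is a clear offspring of II-4 (Ff) × II-3 (Ff), whose cross gives 1/4 FF : 1/2 Ff : 1/4 ff; conditioning on being clear, III-3 is FF with probability 1/3, Ff with probability 2/3.
Summing over parental genotype combinations, P(offspring has genotype Ff) = 1/3·1/2 + 2/3·1/2 = 1/2.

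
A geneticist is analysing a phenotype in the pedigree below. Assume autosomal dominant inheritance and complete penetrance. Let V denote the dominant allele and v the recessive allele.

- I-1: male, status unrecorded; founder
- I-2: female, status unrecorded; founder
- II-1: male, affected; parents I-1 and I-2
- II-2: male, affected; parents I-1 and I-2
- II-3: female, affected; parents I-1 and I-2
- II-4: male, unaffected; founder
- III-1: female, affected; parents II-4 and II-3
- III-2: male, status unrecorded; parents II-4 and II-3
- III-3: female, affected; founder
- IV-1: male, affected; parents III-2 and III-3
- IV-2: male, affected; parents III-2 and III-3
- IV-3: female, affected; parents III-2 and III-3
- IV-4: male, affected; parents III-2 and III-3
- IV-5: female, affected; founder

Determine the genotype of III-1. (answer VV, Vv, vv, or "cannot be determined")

Vv

From phenotype alone, III-1 is VV or Vv.
III-1 is affected so carries V and received v from II-4 (vv), so III-1 is Vv.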